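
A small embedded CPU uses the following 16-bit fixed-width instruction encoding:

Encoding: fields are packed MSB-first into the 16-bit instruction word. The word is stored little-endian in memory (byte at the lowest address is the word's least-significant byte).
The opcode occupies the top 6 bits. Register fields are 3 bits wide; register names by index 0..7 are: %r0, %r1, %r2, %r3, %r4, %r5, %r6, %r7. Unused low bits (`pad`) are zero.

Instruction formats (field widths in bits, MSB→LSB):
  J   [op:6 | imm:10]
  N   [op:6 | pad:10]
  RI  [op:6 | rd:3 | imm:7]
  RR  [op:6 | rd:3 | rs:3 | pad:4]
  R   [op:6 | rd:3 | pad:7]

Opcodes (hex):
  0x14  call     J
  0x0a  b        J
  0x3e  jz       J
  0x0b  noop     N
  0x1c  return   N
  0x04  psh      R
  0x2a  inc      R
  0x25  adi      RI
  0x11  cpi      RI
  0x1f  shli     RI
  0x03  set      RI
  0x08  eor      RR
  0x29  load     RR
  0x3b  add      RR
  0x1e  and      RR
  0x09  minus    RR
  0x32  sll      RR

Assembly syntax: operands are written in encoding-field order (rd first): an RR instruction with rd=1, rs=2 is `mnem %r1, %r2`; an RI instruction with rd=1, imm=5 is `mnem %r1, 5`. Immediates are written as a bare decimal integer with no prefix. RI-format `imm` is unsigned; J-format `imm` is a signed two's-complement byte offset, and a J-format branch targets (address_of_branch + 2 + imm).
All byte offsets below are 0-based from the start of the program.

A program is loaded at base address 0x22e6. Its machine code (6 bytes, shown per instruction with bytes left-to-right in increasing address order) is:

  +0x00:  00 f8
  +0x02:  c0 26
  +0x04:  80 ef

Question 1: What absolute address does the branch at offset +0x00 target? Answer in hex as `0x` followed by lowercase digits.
+0x00: 00 f8 ⇒ word 0xf800 (little)
  top 6b → 0x3e → jz [J]
  imm: (w>>0)&0x3ff=0x0 → 0
  target = base 0x22e6 + off 0x00 + 2 + imm 0 = 0x22e8

0x22e8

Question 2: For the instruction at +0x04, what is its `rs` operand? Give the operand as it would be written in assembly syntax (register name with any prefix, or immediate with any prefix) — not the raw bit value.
[04] 80 ef → 0xef80
  opcode bits[15:10]=0x3b: add/RR
  rd: (w>>7)&0x7=0x7 → %r7
  rs: (w>>4)&0x7=0x0 → %r0

%r0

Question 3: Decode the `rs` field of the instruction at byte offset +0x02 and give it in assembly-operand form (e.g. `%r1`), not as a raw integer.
[02] c0 26 → 0x26c0
  top 6b → 0x9 → minus [RR]
  rd: (w>>7)&0x7=0x5 → %r5
  rs: (w>>4)&0x7=0x4 → %r4

%r4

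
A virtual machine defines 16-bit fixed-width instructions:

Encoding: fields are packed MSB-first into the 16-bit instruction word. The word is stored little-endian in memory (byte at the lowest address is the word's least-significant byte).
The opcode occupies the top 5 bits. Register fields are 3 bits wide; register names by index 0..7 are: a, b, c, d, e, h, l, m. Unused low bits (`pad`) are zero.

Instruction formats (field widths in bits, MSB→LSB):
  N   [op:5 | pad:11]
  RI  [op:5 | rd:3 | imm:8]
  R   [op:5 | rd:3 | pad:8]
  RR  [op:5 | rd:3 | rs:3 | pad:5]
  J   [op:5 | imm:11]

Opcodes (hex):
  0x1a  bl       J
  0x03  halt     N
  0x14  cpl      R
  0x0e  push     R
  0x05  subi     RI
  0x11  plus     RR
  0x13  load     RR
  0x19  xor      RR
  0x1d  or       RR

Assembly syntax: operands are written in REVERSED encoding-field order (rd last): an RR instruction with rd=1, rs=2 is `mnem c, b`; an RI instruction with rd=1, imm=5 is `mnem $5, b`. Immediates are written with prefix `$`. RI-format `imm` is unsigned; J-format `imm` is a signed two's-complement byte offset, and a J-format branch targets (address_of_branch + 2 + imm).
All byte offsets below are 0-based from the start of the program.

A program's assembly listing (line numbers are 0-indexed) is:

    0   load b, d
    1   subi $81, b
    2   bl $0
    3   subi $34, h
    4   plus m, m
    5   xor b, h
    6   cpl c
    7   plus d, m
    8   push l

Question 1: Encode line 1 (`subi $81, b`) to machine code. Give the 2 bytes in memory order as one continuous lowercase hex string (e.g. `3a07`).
5129

L1: subi op=0x5:5|rd=1:3|imm=81:8 ⇒ 0x2951 ⇒ little 51 29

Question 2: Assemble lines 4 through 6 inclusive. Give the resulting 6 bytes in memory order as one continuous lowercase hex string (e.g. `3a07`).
line 4 (plus): pack op=0x11:5|rd=7:3|rs=7:3|pad=0:5 = 0x8fe0; little→ e0 8f
line 5 (xor): pack op=0x19:5|rd=5:3|rs=1:3|pad=0:5 = 0xcd20; little→ 20 cd
line 6 (cpl): pack op=0x14:5|rd=2:3|pad=0:8 = 0xa200; little→ 00 a2

e08f20cd00a2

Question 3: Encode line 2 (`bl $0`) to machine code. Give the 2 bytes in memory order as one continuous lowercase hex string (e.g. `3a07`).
00d0

2. bl fields op=0x1a:5|imm=0:11 → word d000h → 00 d0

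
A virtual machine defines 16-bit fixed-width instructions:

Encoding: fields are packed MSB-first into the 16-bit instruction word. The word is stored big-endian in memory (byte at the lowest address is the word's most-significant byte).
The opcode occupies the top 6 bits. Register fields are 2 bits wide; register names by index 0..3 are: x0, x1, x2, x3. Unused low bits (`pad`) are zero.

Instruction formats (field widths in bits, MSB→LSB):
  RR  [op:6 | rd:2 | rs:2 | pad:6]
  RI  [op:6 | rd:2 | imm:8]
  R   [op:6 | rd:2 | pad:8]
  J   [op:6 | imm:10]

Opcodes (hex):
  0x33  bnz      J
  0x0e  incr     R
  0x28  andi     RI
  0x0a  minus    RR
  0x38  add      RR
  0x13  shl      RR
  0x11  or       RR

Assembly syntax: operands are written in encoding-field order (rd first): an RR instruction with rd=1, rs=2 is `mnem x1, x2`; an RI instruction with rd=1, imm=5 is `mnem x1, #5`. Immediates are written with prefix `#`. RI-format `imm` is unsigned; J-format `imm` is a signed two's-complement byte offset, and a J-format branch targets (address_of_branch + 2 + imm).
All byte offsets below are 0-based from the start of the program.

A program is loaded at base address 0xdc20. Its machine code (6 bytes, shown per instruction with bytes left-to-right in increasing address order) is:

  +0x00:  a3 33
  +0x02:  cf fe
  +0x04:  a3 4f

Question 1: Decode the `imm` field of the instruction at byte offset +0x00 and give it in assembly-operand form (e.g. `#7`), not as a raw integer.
+0x00: a3 33 ⇒ word 0xa333 (big)
  opcode bits[15:10]=0x28: andi/RI
  [9:8] rd=3 = x3
  [7:0] imm=51 = #51

#51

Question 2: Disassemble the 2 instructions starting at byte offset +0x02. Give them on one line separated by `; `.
+0x02: cf fe ⇒ word 0xcffe (big)
  top 6b → 0x33 → bnz [J]
  [9:0] imm=1022 (s10→-2) = #-2
+0x04: a3 4f ⇒ word 0xa34f (big)
  top 6b → 0x28 → andi [RI]
  [9:8] rd=3 = x3
  [7:0] imm=79 = #79

bnz #-2; andi x3, #79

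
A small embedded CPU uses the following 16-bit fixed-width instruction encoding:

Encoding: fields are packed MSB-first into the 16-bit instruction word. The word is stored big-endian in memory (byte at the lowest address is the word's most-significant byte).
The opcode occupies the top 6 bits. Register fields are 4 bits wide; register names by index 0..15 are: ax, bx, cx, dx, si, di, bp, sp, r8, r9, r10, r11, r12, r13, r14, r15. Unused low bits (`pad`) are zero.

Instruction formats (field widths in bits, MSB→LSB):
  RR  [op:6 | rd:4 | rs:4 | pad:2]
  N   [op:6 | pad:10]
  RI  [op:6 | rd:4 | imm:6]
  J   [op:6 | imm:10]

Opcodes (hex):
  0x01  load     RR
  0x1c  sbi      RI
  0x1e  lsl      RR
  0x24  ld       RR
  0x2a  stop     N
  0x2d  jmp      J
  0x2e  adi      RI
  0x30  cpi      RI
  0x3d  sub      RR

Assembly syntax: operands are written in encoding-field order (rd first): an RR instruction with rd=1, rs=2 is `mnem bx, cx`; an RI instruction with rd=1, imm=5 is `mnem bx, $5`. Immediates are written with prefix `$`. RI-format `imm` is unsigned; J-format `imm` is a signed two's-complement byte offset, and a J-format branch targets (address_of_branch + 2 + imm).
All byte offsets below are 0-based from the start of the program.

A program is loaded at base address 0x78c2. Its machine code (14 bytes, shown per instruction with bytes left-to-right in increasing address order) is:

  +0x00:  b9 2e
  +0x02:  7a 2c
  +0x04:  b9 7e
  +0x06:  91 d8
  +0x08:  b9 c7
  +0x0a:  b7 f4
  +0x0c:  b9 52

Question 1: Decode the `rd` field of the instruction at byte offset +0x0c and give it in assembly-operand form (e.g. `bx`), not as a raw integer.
[0c] b9 52 → 0xb952
  opcode bits[15:10]=0x2e: adi/RI
  [9:6] rd=5 = di
  [5:0] imm=18 = $18

di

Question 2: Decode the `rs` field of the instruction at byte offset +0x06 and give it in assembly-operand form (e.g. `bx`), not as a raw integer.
bp

+0x06: 91 d8 ⇒ word 0x91d8 (big)
  op=0x91d8>>10=0x24 ⇒ ld (RR)
  rd: (w>>6)&0xf=0x7 → sp
  rs: (w>>2)&0xf=0x6 → bp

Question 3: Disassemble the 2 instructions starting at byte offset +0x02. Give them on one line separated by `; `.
lsl r8, r11; adi di, $62

+0x02: 7a 2c ⇒ word 0x7a2c (big)
  top 6b → 0x1e → lsl [RR]
  rd@[9:6]=0x8 ⇒ r8
  rs@[5:2]=0xb ⇒ r11
+0x04: b9 7e ⇒ word 0xb97e (big)
  top 6b → 0x2e → adi [RI]
  rd@[9:6]=0x5 ⇒ di
  imm@[5:0]=0x3e ⇒ $62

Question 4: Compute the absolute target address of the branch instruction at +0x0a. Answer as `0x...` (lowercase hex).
@+0a  big-endian(b7 f4) = 0xb7f4
  op=0xb7f4>>10=0x2d ⇒ jmp (J)
  [9:0] imm=1012 (s10→-12) = $-12
  target = base 0x78c2 + off 0x0a + 2 + imm -12 = 0x78c2

0x78c2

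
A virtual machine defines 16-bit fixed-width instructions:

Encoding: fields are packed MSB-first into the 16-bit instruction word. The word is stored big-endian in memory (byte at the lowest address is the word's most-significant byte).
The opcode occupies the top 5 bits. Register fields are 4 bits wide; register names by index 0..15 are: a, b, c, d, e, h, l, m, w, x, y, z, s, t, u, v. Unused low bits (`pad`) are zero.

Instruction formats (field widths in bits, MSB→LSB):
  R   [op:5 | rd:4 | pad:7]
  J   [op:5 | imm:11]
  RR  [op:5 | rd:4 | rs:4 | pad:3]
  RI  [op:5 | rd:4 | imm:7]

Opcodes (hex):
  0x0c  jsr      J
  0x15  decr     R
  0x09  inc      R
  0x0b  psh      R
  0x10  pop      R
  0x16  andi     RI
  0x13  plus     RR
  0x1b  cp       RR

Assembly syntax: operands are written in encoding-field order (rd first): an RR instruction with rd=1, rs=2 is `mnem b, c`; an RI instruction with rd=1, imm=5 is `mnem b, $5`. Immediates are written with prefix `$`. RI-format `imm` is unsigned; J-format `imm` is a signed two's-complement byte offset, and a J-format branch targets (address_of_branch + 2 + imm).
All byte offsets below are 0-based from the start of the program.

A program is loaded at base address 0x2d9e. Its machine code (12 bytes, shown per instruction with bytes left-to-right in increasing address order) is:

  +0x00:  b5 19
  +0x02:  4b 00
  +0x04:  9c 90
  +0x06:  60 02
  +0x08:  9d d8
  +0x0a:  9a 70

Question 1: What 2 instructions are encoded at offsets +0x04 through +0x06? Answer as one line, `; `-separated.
@+04  big-endian(9c 90) = 0x9c90
  top 5b → 0x13 → plus [RR]
  rd@[10:7]=0x9 ⇒ x
  rs@[6:3]=0x2 ⇒ c
@+06  big-endian(60 02) = 0x6002
  top 5b → 0xc → jsr [J]
  imm@[10:0]=0x2 ⇒ $2

plus x, c; jsr $2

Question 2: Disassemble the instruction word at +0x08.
plus z, z

@+08  big-endian(9d d8) = 0x9dd8
  opcode bits[15:11]=0x13: plus/RR
  [10:7] rd=11 = z
  [6:3] rs=11 = z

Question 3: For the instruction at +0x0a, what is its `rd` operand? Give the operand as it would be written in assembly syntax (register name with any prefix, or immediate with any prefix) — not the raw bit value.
e

@+0a  big-endian(9a 70) = 0x9a70
  opcode bits[15:11]=0x13: plus/RR
  rd@[10:7]=0x4 ⇒ e
  rs@[6:3]=0xe ⇒ u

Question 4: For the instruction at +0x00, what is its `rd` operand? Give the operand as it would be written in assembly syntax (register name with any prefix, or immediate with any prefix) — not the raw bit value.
[00] b5 19 → 0xb519
  opcode bits[15:11]=0x16: andi/RI
  rd: (w>>7)&0xf=0xa → y
  imm: (w>>0)&0x7f=0x19 → $25

y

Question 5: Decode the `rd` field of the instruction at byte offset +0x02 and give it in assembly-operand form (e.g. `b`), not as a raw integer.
off 0x02: read 4b 00 as big → 0x4b00
  top 5b → 0x9 → inc [R]
  rd@[10:7]=0x6 ⇒ l

l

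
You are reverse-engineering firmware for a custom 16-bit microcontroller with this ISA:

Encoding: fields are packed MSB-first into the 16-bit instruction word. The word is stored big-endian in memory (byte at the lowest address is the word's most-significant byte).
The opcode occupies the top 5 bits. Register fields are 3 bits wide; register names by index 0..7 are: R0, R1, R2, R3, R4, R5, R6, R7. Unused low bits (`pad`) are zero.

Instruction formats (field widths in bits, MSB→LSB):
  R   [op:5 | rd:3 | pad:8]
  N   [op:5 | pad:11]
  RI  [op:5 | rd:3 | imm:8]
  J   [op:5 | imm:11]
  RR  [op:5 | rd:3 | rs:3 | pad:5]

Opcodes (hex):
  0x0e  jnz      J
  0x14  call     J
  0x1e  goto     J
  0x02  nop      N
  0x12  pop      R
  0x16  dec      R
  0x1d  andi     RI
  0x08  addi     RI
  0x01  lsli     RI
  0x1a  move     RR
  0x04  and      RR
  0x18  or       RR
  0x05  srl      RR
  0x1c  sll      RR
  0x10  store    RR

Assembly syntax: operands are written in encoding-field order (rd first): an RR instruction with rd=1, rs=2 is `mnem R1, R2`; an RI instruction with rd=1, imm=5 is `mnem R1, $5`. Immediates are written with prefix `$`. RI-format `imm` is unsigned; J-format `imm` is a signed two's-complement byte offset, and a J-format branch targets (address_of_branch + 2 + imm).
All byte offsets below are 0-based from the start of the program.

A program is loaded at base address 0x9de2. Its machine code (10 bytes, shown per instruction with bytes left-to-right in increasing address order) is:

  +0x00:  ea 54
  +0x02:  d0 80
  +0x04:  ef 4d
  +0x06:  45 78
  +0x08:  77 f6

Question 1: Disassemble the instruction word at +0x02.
+0x02: d0 80 ⇒ word 0xd080 (big)
  opcode bits[15:11]=0x1a: move/RR
  rd@[10:8]=0x0 ⇒ R0
  rs@[7:5]=0x4 ⇒ R4

move R0, R4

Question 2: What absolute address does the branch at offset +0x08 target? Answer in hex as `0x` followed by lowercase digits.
+0x08: 77 f6 ⇒ word 0x77f6 (big)
  op=0x77f6>>11=0xe ⇒ jnz (J)
  [10:0] imm=2038 (s11→-10) = $-10
  target = base 0x9de2 + off 0x08 + 2 + imm -10 = 0x9de2

0x9de2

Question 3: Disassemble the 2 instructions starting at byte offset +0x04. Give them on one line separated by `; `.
+0x04: ef 4d ⇒ word 0xef4d (big)
  op=0xef4d>>11=0x1d ⇒ andi (RI)
  rd@[10:8]=0x7 ⇒ R7
  imm@[7:0]=0x4d ⇒ $77
+0x06: 45 78 ⇒ word 0x4578 (big)
  op=0x4578>>11=0x8 ⇒ addi (RI)
  rd@[10:8]=0x5 ⇒ R5
  imm@[7:0]=0x78 ⇒ $120

andi R7, $77; addi R5, $120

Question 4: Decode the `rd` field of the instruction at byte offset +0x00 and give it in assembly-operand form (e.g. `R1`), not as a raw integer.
+0x00: ea 54 ⇒ word 0xea54 (big)
  opcode bits[15:11]=0x1d: andi/RI
  rd@[10:8]=0x2 ⇒ R2
  imm@[7:0]=0x54 ⇒ $84

R2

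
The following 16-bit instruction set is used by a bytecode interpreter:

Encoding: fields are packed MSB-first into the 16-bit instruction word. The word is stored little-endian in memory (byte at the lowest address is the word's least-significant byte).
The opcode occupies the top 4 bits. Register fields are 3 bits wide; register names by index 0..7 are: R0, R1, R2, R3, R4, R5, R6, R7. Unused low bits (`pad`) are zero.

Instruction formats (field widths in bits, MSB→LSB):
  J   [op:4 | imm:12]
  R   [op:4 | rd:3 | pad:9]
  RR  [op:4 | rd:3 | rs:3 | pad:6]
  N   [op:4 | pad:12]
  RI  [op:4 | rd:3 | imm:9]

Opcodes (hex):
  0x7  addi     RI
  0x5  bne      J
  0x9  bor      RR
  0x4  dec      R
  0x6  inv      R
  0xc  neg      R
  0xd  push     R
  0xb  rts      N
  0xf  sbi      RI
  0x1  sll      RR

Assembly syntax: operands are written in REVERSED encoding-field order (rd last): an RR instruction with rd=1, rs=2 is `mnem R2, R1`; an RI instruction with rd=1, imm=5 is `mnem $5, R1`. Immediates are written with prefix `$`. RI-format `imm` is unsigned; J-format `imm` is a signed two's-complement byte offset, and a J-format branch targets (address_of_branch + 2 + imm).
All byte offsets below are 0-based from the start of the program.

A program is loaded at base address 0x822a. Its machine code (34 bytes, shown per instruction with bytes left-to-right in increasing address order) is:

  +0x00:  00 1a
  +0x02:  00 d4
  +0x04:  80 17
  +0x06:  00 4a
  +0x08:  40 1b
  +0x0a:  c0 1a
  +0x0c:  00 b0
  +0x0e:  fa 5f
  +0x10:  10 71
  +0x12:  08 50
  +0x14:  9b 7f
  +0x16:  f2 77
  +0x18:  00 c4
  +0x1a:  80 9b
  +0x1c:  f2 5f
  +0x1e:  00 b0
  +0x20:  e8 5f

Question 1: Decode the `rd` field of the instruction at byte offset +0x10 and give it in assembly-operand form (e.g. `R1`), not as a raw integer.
R0

off 0x10: read 10 71 as little → 0x7110
  op=0x7110>>12=0x7 ⇒ addi (RI)
  rd: (w>>9)&0x7=0x0 → R0
  imm: (w>>0)&0x1ff=0x110 → $272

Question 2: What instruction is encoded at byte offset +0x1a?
bor R6, R5

off 0x1a: read 80 9b as little → 0x9b80
  op=0x9b80>>12=0x9 ⇒ bor (RR)
  [11:9] rd=5 = R5
  [8:6] rs=6 = R6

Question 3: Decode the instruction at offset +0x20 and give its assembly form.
bne $-24

@+20  little-endian(e8 5f) = 0x5fe8
  top 4b → 0x5 → bne [J]
  imm@[11:0]=0xfe8 (s12→-24) ⇒ $-24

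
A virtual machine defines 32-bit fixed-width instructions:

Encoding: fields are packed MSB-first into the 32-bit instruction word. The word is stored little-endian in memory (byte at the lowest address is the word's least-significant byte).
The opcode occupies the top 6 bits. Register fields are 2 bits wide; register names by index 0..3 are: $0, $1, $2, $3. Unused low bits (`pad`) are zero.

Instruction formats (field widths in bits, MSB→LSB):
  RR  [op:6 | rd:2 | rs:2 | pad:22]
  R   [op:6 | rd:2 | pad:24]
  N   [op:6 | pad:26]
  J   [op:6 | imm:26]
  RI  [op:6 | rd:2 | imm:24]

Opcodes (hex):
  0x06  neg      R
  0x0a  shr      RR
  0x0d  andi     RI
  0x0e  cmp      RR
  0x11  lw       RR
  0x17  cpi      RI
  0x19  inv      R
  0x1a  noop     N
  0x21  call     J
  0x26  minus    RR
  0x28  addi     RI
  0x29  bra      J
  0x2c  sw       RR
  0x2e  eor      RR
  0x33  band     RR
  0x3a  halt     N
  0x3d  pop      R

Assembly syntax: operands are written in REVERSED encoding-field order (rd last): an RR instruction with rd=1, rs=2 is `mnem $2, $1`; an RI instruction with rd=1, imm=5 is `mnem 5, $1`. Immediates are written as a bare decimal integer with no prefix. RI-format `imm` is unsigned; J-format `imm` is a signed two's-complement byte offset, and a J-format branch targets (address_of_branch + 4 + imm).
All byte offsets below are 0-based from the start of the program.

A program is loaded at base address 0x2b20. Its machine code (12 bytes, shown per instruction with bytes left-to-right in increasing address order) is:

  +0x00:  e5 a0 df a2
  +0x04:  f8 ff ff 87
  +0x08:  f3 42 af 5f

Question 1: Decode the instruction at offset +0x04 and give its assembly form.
@+04  little-endian(f8 ff ff 87) = 0x87fffff8
  opcode bits[31:26]=0x21: call/J
  [25:0] imm=67108856 (s26→-8) = -8

call -8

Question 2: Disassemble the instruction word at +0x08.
[08] f3 42 af 5f → 0x5faf42f3
  top 6b → 0x17 → cpi [RI]
  [25:24] rd=3 = $3
  [23:0] imm=11485939 = 11485939

cpi 11485939, $3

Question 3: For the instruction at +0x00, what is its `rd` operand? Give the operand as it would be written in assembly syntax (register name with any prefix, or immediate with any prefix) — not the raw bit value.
off 0x00: read e5 a0 df a2 as little → 0xa2dfa0e5
  opcode bits[31:26]=0x28: addi/RI
  [25:24] rd=2 = $2
  [23:0] imm=14655717 = 14655717

$2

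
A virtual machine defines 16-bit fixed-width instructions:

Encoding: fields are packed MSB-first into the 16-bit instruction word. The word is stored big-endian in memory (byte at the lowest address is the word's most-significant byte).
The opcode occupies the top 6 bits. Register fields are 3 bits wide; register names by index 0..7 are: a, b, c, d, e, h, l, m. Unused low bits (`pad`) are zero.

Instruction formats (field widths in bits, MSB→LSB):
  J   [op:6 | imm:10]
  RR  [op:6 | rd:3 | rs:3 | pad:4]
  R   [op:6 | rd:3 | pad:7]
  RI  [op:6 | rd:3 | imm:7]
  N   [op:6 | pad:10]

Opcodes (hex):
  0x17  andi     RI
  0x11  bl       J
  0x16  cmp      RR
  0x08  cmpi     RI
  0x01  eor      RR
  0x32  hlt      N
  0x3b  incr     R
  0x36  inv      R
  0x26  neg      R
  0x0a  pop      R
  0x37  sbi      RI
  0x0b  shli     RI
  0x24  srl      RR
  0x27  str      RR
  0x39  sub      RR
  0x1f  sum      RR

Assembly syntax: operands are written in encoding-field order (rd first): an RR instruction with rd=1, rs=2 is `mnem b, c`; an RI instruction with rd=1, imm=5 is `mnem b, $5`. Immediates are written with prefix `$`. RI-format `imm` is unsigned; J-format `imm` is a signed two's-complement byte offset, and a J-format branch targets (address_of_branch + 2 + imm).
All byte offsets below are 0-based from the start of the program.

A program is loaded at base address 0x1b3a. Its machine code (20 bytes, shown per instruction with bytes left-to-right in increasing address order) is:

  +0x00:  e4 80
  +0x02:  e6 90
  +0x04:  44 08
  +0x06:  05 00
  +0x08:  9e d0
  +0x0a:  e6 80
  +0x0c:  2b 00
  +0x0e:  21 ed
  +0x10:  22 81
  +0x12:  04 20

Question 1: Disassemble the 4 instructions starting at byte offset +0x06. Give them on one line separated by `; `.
eor c, a; str h, h; sub h, a; pop l

[06] 05 00 → 0x0500
  top 6b → 0x1 → eor [RR]
  rd: (w>>7)&0x7=0x2 → c
  rs: (w>>4)&0x7=0x0 → a
[08] 9e d0 → 0x9ed0
  top 6b → 0x27 → str [RR]
  rd: (w>>7)&0x7=0x5 → h
  rs: (w>>4)&0x7=0x5 → h
[0a] e6 80 → 0xe680
  top 6b → 0x39 → sub [RR]
  rd: (w>>7)&0x7=0x5 → h
  rs: (w>>4)&0x7=0x0 → a
[0c] 2b 00 → 0x2b00
  top 6b → 0xa → pop [R]
  rd: (w>>7)&0x7=0x6 → l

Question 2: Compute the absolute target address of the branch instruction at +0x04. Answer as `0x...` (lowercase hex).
@+04  big-endian(44 08) = 0x4408
  top 6b → 0x11 → bl [J]
  imm@[9:0]=0x8 ⇒ $8
  target = base 0x1b3a + off 0x04 + 2 + imm 8 = 0x1b48

0x1b48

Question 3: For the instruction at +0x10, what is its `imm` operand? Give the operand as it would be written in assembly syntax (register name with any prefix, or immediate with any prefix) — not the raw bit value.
$1

off 0x10: read 22 81 as big → 0x2281
  op=0x2281>>10=0x8 ⇒ cmpi (RI)
  rd@[9:7]=0x5 ⇒ h
  imm@[6:0]=0x1 ⇒ $1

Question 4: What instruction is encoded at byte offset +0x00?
@+00  big-endian(e4 80) = 0xe480
  top 6b → 0x39 → sub [RR]
  [9:7] rd=1 = b
  [6:4] rs=0 = a

sub b, a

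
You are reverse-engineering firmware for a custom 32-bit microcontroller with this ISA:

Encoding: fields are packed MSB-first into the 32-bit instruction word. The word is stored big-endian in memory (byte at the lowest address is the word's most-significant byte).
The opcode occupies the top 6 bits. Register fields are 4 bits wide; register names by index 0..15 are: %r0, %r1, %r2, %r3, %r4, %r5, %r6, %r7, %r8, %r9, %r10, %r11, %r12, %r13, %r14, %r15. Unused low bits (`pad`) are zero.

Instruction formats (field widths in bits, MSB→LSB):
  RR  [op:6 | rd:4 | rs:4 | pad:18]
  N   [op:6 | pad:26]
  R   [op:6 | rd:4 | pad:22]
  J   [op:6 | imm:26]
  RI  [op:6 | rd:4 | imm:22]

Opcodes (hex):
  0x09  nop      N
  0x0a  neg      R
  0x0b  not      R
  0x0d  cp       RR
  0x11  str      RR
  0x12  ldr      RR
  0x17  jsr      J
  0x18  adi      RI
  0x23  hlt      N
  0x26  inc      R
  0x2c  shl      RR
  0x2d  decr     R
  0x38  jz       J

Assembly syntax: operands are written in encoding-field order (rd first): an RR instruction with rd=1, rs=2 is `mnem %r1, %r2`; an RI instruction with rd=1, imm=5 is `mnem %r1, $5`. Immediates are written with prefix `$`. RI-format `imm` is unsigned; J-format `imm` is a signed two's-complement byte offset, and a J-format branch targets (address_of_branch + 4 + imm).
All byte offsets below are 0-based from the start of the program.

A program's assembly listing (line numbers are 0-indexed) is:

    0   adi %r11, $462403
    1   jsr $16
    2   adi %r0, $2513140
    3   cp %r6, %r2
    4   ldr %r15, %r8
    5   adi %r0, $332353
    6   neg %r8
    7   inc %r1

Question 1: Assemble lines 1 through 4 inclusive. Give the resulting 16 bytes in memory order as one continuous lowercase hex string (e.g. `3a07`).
line 1 (jsr): pack op=0x17:6|imm=16:26 = 0x5c000010; big→ 5c 00 00 10
line 2 (adi): pack op=0x18:6|rd=0:4|imm=2513140:22 = 0x602658f4; big→ 60 26 58 f4
line 3 (cp): pack op=0xd:6|rd=6:4|rs=2:4|pad=0:18 = 0x35880000; big→ 35 88 00 00
line 4 (ldr): pack op=0x12:6|rd=15:4|rs=8:4|pad=0:18 = 0x4be00000; big→ 4b e0 00 00

5c000010602658f4358800004be00000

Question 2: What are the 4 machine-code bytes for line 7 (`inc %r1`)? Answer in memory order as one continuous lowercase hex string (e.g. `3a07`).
line 7 (inc): pack op=0x26:6|rd=1:4|pad=0:22 = 0x98400000; big→ 98 40 00 00

98400000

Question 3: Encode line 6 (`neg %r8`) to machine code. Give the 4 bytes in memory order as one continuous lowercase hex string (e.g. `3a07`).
L6: neg op=0xa:6|rd=8:4|pad=0:22 ⇒ 0x2a000000 ⇒ big 2a 00 00 00

2a000000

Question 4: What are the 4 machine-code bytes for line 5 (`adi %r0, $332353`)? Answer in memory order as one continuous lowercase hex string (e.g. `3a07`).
line 5 (adi): pack op=0x18:6|rd=0:4|imm=332353:22 = 0x60051241; big→ 60 05 12 41

60051241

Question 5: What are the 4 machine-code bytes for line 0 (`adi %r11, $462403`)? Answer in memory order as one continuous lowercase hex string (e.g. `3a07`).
L0: adi op=0x18:6|rd=11:4|imm=462403:22 ⇒ 0x62c70e43 ⇒ big 62 c7 0e 43

62c70e43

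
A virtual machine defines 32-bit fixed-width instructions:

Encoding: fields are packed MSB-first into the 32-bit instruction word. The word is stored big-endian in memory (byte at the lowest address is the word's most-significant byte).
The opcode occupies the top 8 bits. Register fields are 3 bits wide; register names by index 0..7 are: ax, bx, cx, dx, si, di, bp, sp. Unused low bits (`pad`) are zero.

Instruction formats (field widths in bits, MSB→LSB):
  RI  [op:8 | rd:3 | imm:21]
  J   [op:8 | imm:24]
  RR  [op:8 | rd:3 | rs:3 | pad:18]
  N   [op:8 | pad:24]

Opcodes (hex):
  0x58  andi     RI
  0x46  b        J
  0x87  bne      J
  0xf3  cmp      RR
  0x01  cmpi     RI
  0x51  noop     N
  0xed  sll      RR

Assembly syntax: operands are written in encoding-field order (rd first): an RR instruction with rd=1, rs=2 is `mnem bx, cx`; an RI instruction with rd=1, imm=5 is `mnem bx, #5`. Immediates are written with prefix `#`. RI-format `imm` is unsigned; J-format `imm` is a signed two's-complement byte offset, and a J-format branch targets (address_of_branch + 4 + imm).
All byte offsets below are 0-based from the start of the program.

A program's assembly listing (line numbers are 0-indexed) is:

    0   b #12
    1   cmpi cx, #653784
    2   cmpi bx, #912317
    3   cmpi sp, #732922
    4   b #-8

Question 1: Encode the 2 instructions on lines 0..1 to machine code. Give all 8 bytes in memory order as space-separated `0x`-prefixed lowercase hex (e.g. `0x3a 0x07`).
line 0 (b): pack op=0x46:8|imm=12:24 = 0x4600000c; big→ 46 00 00 0c
line 1 (cmpi): pack op=0x1:8|rd=2:3|imm=653784:21 = 0x0149f9d8; big→ 01 49 f9 d8

0x46 0x00 0x00 0x0c 0x01 0x49 0xf9 0xd8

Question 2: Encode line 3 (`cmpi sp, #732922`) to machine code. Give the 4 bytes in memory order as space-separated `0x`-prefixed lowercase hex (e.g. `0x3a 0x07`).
0x01 0xeb 0x2e 0xfa

3. cmpi fields op=0x1:8|rd=7:3|imm=732922:21 → word 01eb2efah → 01 eb 2e fa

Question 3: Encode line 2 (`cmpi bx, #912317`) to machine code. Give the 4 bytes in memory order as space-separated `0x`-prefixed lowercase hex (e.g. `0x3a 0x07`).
0x01 0x2d 0xeb 0xbd

2. cmpi fields op=0x1:8|rd=1:3|imm=912317:21 → word 012debbdh → 01 2d eb bd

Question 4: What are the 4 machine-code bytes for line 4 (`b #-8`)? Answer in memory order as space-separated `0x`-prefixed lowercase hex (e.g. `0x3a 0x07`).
4. b fields op=0x46:8|imm=-8:24 → word 46fffff8h → 46 ff ff f8

0x46 0xff 0xff 0xf8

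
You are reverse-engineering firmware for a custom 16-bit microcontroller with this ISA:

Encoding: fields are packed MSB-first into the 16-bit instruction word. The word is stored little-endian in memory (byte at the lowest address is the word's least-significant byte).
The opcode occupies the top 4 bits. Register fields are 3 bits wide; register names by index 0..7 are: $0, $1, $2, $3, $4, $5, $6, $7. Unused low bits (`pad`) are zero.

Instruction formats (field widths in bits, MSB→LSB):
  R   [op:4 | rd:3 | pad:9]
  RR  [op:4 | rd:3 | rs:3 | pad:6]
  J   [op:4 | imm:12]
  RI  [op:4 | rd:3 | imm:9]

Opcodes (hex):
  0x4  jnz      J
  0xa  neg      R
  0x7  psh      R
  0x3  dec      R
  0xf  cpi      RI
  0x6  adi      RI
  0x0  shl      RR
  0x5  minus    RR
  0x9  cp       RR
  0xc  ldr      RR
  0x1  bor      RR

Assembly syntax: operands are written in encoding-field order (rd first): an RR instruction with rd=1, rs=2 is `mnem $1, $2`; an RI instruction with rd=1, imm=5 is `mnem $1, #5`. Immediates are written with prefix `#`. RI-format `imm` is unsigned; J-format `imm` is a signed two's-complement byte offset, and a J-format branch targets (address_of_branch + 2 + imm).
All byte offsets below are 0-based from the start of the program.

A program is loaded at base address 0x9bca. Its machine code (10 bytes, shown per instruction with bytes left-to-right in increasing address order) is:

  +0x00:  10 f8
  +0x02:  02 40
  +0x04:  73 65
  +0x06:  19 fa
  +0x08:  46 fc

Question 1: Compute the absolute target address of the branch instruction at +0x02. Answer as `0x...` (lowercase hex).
0x9bd0

[02] 02 40 → 0x4002
  opcode bits[15:12]=0x4: jnz/J
  [11:0] imm=2 = #2
  target = base 0x9bca + off 0x02 + 2 + imm 2 = 0x9bd0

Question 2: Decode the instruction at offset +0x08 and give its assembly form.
off 0x08: read 46 fc as little → 0xfc46
  top 4b → 0xf → cpi [RI]
  rd: (w>>9)&0x7=0x6 → $6
  imm: (w>>0)&0x1ff=0x46 → #70

cpi $6, #70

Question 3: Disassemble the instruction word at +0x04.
[04] 73 65 → 0x6573
  top 4b → 0x6 → adi [RI]
  rd: (w>>9)&0x7=0x2 → $2
  imm: (w>>0)&0x1ff=0x173 → #371

adi $2, #371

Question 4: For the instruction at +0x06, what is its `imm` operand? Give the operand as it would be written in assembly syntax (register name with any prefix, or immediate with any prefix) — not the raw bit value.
+0x06: 19 fa ⇒ word 0xfa19 (little)
  opcode bits[15:12]=0xf: cpi/RI
  [11:9] rd=5 = $5
  [8:0] imm=25 = #25

#25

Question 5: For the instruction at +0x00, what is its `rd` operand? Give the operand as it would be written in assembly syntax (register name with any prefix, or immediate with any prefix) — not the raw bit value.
$4

+0x00: 10 f8 ⇒ word 0xf810 (little)
  top 4b → 0xf → cpi [RI]
  [11:9] rd=4 = $4
  [8:0] imm=16 = #16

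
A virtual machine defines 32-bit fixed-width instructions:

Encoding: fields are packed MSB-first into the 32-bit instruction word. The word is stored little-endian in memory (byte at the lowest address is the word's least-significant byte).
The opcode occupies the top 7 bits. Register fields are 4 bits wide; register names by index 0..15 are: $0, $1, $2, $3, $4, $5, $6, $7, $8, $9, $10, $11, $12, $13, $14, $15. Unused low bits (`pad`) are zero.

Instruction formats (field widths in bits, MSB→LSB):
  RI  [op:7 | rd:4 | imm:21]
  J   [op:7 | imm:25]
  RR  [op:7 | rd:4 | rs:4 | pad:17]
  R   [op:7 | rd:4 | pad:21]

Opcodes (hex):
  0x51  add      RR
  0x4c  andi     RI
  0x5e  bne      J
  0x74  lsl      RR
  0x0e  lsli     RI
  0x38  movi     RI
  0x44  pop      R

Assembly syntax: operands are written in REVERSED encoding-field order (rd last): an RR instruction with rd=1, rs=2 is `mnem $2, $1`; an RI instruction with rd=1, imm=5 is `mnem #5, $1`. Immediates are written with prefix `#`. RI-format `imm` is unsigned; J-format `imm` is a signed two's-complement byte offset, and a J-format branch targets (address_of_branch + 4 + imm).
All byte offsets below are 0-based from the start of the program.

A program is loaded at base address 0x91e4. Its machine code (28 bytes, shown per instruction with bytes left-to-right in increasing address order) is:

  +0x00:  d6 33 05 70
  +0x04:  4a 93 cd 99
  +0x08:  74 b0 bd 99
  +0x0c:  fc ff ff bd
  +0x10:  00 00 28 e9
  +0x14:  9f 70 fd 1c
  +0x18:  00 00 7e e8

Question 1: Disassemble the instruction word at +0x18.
off 0x18: read 00 00 7e e8 as little → 0xe87e0000
  top 7b → 0x74 → lsl [RR]
  rd: (w>>21)&0xf=0x3 → $3
  rs: (w>>17)&0xf=0xf → $15

lsl $15, $3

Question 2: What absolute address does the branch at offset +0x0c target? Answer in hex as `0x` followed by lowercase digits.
@+0c  little-endian(fc ff ff bd) = 0xbdfffffc
  opcode bits[31:25]=0x5e: bne/J
  imm@[24:0]=0x1fffffc (s25→-4) ⇒ #-4
  target = base 0x91e4 + off 0x0c + 4 + imm -4 = 0x91f0

0x91f0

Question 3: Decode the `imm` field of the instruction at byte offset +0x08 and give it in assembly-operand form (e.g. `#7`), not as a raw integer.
[08] 74 b0 bd 99 → 0x99bdb074
  op=0x99bdb074>>25=0x4c ⇒ andi (RI)
  rd@[24:21]=0xd ⇒ $13
  imm@[20:0]=0x1db074 ⇒ #1945716

#1945716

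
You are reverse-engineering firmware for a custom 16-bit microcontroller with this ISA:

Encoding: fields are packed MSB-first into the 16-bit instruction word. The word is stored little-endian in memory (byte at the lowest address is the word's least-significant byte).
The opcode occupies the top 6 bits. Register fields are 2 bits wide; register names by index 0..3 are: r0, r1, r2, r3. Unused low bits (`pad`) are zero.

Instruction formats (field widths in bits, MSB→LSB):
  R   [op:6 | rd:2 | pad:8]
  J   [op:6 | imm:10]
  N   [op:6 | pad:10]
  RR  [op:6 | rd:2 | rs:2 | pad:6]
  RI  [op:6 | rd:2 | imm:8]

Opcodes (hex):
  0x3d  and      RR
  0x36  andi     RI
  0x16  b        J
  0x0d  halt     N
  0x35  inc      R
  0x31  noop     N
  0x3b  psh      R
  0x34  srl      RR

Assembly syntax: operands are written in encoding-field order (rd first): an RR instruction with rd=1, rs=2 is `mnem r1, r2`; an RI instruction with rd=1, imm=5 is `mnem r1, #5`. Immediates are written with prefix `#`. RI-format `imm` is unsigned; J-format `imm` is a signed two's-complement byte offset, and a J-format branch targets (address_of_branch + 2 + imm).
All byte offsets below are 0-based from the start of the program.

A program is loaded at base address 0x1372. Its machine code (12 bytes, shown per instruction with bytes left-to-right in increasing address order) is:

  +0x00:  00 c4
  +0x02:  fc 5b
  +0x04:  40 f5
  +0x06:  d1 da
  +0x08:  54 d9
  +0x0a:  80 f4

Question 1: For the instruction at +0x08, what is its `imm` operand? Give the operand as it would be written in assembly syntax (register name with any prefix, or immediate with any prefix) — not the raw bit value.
+0x08: 54 d9 ⇒ word 0xd954 (little)
  opcode bits[15:10]=0x36: andi/RI
  [9:8] rd=1 = r1
  [7:0] imm=84 = #84

#84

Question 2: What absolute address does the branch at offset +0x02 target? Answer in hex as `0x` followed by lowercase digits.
[02] fc 5b → 0x5bfc
  op=0x5bfc>>10=0x16 ⇒ b (J)
  imm: (w>>0)&0x3ff=0x3fc (s10→-4) → #-4
  target = base 0x1372 + off 0x02 + 2 + imm -4 = 0x1372

0x1372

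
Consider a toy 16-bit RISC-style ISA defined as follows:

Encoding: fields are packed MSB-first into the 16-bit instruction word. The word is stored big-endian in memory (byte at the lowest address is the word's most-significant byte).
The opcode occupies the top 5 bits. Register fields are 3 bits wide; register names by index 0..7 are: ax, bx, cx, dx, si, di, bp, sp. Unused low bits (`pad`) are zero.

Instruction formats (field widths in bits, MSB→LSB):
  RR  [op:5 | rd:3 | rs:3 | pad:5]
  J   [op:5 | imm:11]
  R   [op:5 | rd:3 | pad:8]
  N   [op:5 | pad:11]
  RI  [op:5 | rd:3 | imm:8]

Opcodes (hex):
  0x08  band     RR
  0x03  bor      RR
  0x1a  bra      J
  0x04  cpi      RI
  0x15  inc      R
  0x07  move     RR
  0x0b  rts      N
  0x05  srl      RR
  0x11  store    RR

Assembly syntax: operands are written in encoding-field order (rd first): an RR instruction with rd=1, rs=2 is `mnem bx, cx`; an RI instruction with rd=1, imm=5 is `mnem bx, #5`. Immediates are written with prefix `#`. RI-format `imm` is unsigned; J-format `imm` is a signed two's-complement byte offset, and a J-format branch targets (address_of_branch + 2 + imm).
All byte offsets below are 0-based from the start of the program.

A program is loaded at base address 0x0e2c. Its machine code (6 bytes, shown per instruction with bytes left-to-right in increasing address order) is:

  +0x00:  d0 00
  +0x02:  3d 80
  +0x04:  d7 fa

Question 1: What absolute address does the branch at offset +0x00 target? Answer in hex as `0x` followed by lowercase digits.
0x0e2e

+0x00: d0 00 ⇒ word 0xd000 (big)
  top 5b → 0x1a → bra [J]
  [10:0] imm=0 = #0
  target = base 0x0e2c + off 0x00 + 2 + imm 0 = 0x0e2e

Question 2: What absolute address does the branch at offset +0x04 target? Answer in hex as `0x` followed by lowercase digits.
@+04  big-endian(d7 fa) = 0xd7fa
  op=0xd7fa>>11=0x1a ⇒ bra (J)
  imm: (w>>0)&0x7ff=0x7fa (s11→-6) → #-6
  target = base 0x0e2c + off 0x04 + 2 + imm -6 = 0x0e2c

0x0e2c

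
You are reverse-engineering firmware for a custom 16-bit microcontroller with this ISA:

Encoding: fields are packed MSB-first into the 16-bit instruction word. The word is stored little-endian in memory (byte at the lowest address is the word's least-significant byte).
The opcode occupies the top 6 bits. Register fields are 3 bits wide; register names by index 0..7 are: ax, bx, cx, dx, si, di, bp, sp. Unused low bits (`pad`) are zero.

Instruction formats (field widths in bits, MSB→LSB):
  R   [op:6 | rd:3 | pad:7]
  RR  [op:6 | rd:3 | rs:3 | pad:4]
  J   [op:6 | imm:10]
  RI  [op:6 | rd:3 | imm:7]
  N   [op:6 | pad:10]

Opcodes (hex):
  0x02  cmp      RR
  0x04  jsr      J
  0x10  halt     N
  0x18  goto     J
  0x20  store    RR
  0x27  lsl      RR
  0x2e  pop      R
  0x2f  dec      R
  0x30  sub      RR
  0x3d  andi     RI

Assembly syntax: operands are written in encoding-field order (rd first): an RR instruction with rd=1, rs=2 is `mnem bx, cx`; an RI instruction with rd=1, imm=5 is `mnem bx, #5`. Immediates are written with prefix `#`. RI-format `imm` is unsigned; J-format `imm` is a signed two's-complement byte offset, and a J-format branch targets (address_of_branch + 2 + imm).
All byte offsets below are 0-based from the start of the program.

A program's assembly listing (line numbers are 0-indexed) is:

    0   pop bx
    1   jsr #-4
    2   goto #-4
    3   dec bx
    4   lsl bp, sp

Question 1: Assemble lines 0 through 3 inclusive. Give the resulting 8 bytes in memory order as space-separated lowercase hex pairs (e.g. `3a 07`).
0. pop fields op=0x2e:6|rd=1:3|pad=0:7 → word b880h → 80 b8
1. jsr fields op=0x4:6|imm=-4:10 → word 13fch → fc 13
2. goto fields op=0x18:6|imm=-4:10 → word 63fch → fc 63
3. dec fields op=0x2f:6|rd=1:3|pad=0:7 → word bc80h → 80 bc

80 b8 fc 13 fc 63 80 bc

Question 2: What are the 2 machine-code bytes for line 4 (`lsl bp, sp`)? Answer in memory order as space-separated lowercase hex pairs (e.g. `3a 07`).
line 4 (lsl): pack op=0x27:6|rd=6:3|rs=7:3|pad=0:4 = 0x9f70; little→ 70 9f

70 9f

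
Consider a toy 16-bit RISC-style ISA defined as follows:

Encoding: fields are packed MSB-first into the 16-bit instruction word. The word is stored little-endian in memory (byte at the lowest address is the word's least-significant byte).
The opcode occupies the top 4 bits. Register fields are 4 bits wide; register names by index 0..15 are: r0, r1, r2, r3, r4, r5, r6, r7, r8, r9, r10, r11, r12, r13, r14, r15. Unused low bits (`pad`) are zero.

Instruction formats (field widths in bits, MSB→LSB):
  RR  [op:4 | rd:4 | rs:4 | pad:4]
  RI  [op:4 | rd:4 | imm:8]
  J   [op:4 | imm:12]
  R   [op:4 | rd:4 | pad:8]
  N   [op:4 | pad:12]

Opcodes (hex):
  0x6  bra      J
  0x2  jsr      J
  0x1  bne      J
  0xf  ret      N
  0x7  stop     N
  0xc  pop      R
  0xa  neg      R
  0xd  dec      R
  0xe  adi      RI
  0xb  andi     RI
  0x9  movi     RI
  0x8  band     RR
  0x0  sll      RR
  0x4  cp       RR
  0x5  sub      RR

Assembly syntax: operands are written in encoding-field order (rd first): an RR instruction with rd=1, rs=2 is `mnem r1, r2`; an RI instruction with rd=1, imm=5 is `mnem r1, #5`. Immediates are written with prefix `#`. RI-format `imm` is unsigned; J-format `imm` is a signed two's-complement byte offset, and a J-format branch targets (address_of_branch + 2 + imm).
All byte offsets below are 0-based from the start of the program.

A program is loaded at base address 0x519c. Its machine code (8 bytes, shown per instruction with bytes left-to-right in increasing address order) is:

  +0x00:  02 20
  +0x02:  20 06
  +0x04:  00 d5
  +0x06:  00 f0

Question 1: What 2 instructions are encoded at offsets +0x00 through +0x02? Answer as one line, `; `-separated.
@+00  little-endian(02 20) = 0x2002
  op=0x2002>>12=0x2 ⇒ jsr (J)
  imm@[11:0]=0x2 ⇒ #2
@+02  little-endian(20 06) = 0x0620
  op=0x0620>>12=0x0 ⇒ sll (RR)
  rd@[11:8]=0x6 ⇒ r6
  rs@[7:4]=0x2 ⇒ r2

jsr #2; sll r6, r2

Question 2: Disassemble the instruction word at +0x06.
+0x06: 00 f0 ⇒ word 0xf000 (little)
  op=0xf000>>12=0xf ⇒ ret (N)

ret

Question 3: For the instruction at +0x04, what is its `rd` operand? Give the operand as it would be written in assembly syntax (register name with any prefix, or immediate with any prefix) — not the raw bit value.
[04] 00 d5 → 0xd500
  op=0xd500>>12=0xd ⇒ dec (R)
  rd@[11:8]=0x5 ⇒ r5

r5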